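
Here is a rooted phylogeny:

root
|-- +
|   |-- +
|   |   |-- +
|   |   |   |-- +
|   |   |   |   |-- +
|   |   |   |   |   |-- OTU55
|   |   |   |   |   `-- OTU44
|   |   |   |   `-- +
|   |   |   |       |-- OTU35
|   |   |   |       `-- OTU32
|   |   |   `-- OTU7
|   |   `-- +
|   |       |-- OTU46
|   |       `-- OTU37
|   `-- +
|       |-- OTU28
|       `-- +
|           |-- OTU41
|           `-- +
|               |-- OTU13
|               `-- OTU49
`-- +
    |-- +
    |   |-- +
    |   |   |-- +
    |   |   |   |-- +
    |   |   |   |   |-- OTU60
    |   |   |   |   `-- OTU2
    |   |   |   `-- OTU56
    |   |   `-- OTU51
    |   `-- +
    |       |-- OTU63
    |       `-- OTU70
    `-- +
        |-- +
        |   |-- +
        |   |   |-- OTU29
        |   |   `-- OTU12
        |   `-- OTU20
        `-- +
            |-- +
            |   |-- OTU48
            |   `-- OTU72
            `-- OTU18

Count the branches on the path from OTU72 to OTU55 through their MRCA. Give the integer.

11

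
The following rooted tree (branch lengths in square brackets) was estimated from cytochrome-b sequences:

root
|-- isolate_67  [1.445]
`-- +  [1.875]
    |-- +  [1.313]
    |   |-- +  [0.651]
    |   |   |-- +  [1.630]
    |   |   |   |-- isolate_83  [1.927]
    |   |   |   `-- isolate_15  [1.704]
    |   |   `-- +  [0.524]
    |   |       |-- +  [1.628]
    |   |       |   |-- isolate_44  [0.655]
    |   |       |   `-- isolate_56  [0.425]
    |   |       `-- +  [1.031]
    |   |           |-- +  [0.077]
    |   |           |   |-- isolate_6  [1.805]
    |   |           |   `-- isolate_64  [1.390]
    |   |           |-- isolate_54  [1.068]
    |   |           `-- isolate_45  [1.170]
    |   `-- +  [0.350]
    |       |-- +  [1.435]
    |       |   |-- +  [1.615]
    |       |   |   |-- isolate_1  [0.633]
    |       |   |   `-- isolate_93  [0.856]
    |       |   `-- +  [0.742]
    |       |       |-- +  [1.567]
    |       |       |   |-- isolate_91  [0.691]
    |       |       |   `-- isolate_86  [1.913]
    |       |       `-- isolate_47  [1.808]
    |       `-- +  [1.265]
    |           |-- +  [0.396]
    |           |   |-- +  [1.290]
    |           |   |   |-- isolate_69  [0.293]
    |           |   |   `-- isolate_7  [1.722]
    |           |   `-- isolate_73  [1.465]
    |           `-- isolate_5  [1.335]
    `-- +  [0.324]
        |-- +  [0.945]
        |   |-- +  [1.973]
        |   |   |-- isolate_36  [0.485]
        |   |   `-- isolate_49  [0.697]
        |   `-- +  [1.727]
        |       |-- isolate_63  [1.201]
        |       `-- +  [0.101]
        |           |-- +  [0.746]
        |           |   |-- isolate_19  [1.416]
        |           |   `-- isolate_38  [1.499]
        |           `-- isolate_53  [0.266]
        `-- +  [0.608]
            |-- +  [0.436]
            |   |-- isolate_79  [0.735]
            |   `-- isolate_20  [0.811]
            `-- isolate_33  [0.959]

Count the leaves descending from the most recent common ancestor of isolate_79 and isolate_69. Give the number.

The MRCA of isolate_79 and isolate_69 is the node subtending ((((isolate_83,isolate_15),((isolate_44,isolate_56),((isolate_6,isolate_64),isolate_54,isolate_45))),(((isolate_1,isolate_93),((isolate_91,isolate_86),isolate_47)),(((isolate_69,isolate_7),isolate_73),isolate_5))),(((isolate_36,isolate_49),(isolate_63,((isolate_19,isolate_38),isolate_53))),((isolate_79,isolate_20),isolate_33))).
That clade contains 26 terminal taxa: isolate_1, isolate_15, isolate_19, isolate_20, isolate_33, isolate_36, isolate_38, isolate_44, isolate_45, isolate_47, isolate_49, isolate_5, isolate_53, isolate_54, isolate_56, isolate_6, isolate_63, isolate_64, isolate_69, isolate_7, isolate_73, isolate_79, isolate_83, isolate_86, isolate_91, isolate_93.

26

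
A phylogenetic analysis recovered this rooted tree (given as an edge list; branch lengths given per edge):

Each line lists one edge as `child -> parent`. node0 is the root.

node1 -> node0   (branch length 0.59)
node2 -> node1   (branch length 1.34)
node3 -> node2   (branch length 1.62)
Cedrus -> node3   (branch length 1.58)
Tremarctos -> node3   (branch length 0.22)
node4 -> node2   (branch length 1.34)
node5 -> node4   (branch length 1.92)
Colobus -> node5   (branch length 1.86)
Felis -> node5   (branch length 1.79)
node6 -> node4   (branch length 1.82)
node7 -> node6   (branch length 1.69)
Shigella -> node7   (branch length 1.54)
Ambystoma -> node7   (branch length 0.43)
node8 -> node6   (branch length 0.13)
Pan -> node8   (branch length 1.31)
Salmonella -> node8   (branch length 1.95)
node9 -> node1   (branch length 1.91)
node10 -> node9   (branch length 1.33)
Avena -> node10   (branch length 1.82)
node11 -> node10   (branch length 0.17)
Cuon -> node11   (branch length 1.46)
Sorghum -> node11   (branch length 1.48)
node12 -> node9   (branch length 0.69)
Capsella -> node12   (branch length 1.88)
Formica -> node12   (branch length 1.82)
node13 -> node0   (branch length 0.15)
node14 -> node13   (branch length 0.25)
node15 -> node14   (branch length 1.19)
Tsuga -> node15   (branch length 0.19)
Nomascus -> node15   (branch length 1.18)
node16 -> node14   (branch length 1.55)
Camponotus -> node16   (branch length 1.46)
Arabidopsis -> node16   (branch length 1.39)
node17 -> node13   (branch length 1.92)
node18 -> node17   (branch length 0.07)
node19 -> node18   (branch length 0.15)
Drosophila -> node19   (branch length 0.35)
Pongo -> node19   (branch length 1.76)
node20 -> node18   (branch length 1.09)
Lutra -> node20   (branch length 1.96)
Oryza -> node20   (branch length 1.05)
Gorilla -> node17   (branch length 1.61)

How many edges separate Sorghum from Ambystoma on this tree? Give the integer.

The MRCA of Sorghum and Ambystoma is the node subtending (((Cedrus,Tremarctos),((Colobus,Felis),((Shigella,Ambystoma),(Pan,Salmonella)))),((Avena,(Cuon,Sorghum)),(Capsella,Formica))).
From Sorghum up to that node: 4 branches. From Ambystoma up to the same node: 5 branches. Total: 4 + 5 = 9.

9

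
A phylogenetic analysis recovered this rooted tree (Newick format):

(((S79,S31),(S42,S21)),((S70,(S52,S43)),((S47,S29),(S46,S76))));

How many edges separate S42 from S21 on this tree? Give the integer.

The MRCA of S42 and S21 is the node subtending (S42,S21).
From S42 up to that node: 1 branch. From S21 up to the same node: 1 branch. Total: 1 + 1 = 2.

2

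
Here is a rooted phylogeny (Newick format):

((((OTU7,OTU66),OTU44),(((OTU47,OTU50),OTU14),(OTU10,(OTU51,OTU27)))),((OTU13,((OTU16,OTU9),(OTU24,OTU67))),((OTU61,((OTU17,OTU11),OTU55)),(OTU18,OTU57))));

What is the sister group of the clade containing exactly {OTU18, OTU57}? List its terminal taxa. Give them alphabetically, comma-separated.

OTU11, OTU17, OTU55, OTU61

The clade containing exactly {OTU18, OTU57} attaches to the tree at the node subtending ((OTU61,((OTU17,OTU11),OTU55)),(OTU18,OTU57)).
The other lineage descending from that same node — the sister group — is (OTU61,((OTU17,OTU11),OTU55)); its 4 tips in alphabetical order are the answer.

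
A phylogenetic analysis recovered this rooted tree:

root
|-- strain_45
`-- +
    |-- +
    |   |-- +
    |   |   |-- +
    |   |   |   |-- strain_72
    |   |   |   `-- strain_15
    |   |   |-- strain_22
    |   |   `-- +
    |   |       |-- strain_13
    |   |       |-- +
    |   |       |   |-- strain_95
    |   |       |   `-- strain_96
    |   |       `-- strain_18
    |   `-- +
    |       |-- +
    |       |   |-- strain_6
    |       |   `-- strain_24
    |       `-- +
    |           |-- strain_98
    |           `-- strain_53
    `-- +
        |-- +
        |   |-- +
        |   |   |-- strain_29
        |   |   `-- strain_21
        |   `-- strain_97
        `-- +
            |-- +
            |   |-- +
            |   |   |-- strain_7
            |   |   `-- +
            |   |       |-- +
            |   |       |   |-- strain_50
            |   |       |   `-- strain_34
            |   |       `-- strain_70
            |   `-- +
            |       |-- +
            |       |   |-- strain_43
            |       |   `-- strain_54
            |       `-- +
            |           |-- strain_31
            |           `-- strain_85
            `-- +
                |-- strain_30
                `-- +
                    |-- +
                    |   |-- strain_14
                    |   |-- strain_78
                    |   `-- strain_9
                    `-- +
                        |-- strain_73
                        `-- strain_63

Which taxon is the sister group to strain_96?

strain_95

strain_96 attaches to the tree at the node subtending (strain_95,strain_96).
The other lineage descending from that same node — the sister group — is the single tip strain_95.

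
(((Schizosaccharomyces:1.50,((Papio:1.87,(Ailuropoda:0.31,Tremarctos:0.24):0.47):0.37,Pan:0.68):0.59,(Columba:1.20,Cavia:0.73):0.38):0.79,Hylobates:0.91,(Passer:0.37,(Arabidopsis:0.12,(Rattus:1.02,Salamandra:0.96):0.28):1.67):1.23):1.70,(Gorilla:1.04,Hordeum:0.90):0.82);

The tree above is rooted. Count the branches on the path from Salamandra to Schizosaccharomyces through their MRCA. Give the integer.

6

The MRCA of Salamandra and Schizosaccharomyces is the node subtending ((Schizosaccharomyces,((Papio,(Ailuropoda,Tremarctos)),Pan),(Columba,Cavia)),Hylobates,(Passer,(Arabidopsis,(Rattus,Salamandra)))).
From Salamandra up to that node: 4 branches. From Schizosaccharomyces up to the same node: 2 branches. Total: 4 + 2 = 6.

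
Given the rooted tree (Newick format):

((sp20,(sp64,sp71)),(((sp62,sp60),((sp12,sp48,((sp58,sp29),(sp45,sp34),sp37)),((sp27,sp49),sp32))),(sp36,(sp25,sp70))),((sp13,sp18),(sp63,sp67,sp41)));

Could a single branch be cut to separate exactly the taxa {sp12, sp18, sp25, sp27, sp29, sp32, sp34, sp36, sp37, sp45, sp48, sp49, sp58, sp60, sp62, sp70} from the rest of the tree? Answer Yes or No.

No

The MRCA of the listed taxa is the root, so the smallest clade containing them is the whole tree.
That clade also contains sp13, sp20, sp41, sp63, sp64, sp67, sp71, which are not in the proposed group, so the group is not monophyletic.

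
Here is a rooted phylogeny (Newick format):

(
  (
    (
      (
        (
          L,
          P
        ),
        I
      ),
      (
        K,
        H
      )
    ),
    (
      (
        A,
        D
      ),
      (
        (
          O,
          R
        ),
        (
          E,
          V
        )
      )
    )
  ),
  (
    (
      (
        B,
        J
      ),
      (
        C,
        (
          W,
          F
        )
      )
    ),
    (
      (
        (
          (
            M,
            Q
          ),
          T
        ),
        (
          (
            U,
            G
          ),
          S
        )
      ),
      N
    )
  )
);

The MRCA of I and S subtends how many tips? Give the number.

23

The MRCA of I and S is the root, so the clade is the entire tree.
That clade contains 23 terminal taxa: A, B, C, D, E, F, G, H, I, J, K, L, M, N, O, P, Q, R, S, T, U, V, W.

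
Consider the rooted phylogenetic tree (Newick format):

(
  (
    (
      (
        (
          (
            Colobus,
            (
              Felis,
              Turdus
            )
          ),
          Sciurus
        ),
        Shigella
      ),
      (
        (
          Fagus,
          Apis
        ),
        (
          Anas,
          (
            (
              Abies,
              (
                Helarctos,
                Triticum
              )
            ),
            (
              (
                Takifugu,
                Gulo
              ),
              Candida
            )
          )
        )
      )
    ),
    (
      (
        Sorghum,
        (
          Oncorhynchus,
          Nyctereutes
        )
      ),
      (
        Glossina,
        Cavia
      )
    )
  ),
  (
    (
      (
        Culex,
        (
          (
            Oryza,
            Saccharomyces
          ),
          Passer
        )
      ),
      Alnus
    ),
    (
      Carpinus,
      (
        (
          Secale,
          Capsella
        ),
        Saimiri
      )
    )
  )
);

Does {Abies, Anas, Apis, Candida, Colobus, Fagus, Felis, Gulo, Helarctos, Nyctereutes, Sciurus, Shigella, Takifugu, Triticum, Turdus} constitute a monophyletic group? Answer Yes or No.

The MRCA of the listed taxa subtends (((((Colobus,(Felis,Turdus)),Sciurus),Shigella),((Fagus,Apis),(Anas,((Abies,(Helarctos,Triticum)),((Takifugu,Gulo),Candida))))),((Sorghum,(Oncorhynchus,Nyctereutes)),(Glossina,Cavia))).
That clade also contains Cavia, Glossina, Oncorhynchus, Sorghum, which are not in the proposed group, so the group is not monophyletic.

No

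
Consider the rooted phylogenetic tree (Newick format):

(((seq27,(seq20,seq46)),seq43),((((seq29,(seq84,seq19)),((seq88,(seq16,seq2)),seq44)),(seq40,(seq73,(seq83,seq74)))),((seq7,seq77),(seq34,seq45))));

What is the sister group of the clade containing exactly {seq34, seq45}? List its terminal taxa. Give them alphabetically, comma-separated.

seq7, seq77

The clade containing exactly {seq34, seq45} attaches to the tree at the node subtending ((seq7,seq77),(seq34,seq45)).
The other lineage descending from that same node — the sister group — is (seq7,seq77); its 2 tips in alphabetical order are the answer.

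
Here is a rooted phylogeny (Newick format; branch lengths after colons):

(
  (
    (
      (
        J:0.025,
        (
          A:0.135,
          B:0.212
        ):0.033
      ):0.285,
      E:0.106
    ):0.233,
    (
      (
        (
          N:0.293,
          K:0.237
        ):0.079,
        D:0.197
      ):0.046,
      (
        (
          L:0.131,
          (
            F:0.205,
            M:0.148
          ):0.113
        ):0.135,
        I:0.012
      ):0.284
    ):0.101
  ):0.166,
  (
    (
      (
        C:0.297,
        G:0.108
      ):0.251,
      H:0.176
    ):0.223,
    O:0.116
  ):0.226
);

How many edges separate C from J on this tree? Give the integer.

The MRCA of C and J is the root of the tree.
From C up to that node: 4 branches. From J up to the same node: 4 branches. Total: 4 + 4 = 8.

8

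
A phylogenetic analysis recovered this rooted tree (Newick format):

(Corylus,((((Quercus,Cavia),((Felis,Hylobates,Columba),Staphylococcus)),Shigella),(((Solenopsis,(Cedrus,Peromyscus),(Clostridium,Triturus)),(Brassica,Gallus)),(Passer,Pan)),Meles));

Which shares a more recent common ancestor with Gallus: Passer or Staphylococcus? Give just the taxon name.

Passer

The MRCA of Gallus and Passer subtends (((Solenopsis,(Cedrus,Peromyscus),(Clostridium,Triturus)),(Brassica,Gallus)),(Passer,Pan)) (9 taxa).
The MRCA of Gallus and Staphylococcus subtends ((((Quercus,Cavia),((Felis,Hylobates,Columba),Staphylococcus)),Shigella),(((Solenopsis,(Cedrus,Peromyscus),(Clostridium,Triturus)),(Brassica,Gallus)),(Passer,Pan)),Meles) (17 taxa).
The first is nested inside the second, so Gallus shares a more recent common ancestor with Passer.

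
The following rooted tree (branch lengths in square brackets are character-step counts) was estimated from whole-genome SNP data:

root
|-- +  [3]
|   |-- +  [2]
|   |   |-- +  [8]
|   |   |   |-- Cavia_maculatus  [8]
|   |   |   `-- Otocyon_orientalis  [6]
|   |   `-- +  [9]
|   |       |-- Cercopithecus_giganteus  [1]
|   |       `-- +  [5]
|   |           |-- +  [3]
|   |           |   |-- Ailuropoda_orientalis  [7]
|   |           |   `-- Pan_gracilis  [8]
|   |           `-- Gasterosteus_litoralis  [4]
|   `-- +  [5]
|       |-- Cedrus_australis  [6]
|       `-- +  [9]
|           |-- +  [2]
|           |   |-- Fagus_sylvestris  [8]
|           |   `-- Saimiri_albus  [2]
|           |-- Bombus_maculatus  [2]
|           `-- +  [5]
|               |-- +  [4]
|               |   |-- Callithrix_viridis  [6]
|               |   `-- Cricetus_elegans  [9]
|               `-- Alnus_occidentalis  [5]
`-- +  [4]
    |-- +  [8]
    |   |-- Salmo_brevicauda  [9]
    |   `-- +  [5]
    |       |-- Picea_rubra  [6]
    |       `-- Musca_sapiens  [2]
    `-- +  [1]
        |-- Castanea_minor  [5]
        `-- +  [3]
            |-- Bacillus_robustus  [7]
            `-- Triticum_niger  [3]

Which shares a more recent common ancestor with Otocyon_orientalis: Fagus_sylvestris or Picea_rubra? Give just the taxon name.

Fagus_sylvestris

The MRCA of Otocyon_orientalis and Fagus_sylvestris subtends (((Cavia_maculatus,Otocyon_orientalis),(Cercopithecus_giganteus,((Ailuropoda_orientalis,Pan_gracilis),Gasterosteus_litoralis))),(Cedrus_australis,((Fagus_sylvestris,Saimiri_albus),Bombus_maculatus,((Callithrix_viridis,Cricetus_elegans),Alnus_occidentalis)))) (13 taxa).
The MRCA of Otocyon_orientalis and Picea_rubra is the root, subtending the entire tree (19 taxa).
The first is nested inside the second, so Otocyon_orientalis shares a more recent common ancestor with Fagus_sylvestris.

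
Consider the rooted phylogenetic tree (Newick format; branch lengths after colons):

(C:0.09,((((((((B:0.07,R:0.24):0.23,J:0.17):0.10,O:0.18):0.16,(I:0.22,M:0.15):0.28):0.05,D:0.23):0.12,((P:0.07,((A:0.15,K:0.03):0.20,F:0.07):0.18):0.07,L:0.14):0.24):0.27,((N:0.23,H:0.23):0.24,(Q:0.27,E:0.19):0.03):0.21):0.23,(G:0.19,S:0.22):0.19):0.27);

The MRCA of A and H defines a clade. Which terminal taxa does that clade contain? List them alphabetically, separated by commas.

Tracing A: it sits inside (A,K).
Tracing H: it sits inside (N,H).
The smallest clade enclosing both is (((((((B,R),J),O),(I,M)),D),((P,((A,K),F)),L)),((N,H),(Q,E))); the answer is its 16 terminal taxa in alphabetical order.

A, B, D, E, F, H, I, J, K, L, M, N, O, P, Q, R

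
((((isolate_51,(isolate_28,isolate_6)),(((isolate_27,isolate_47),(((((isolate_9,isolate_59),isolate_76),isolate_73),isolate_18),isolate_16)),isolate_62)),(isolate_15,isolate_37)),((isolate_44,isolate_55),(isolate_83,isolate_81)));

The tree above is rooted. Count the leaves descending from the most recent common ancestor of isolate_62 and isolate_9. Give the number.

The MRCA of isolate_62 and isolate_9 is the node subtending (((isolate_27,isolate_47),(((((isolate_9,isolate_59),isolate_76),isolate_73),isolate_18),isolate_16)),isolate_62).
That clade contains 9 terminal taxa: isolate_16, isolate_18, isolate_27, isolate_47, isolate_59, isolate_62, isolate_73, isolate_76, isolate_9.

9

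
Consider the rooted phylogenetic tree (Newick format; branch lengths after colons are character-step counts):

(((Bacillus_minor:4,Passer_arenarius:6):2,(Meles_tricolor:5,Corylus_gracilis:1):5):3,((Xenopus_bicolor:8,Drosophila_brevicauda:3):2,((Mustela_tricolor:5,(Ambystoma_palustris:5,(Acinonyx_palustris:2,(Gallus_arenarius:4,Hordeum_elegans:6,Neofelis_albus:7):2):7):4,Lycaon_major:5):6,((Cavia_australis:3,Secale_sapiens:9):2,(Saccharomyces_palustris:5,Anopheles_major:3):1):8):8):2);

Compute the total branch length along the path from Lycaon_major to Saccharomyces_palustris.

The path runs Lycaon_major → … → MRCA → … → Saccharomyces_palustris; the MRCA is the node subtending ((Mustela_tricolor,(Ambystoma_palustris,(Acinonyx_palustris,(Gallus_arenarius,Hordeum_elegans,Neofelis_albus))),Lycaon_major),((Cavia_australis,Secale_sapiens),(Saccharomyces_palustris,Anopheles_major))).
Branch lengths along that path: 5 + 6 + 8 + 1 + 5 = 25.

25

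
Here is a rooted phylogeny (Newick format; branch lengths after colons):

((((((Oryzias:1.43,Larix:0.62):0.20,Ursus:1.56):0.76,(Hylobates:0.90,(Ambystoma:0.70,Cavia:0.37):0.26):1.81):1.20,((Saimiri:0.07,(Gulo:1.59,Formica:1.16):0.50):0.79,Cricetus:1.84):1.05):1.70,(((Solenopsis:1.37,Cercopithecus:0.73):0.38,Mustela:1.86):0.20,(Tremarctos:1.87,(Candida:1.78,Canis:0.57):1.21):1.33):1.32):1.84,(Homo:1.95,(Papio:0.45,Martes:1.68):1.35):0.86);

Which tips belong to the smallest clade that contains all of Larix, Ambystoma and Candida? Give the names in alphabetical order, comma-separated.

Tracing Larix: it sits inside (Oryzias,Larix).
Tracing Ambystoma: it sits inside (Ambystoma,Cavia).
Tracing Candida: it sits inside (Candida,Canis).
The smallest clade enclosing all 3 is (((((Oryzias,Larix),Ursus),(Hylobates,(Ambystoma,Cavia))),((Saimiri,(Gulo,Formica)),Cricetus)),(((Solenopsis,Cercopithecus),Mustela),(Tremarctos,(Candida,Canis)))); the answer is its 16 terminal taxa in alphabetical order.

Ambystoma, Candida, Canis, Cavia, Cercopithecus, Cricetus, Formica, Gulo, Hylobates, Larix, Mustela, Oryzias, Saimiri, Solenopsis, Tremarctos, Ursus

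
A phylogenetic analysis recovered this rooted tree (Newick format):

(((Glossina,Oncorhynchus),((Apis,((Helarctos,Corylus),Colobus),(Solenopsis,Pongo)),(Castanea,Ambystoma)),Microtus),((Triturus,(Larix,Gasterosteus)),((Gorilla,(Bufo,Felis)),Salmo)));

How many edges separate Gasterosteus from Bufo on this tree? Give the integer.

The MRCA of Gasterosteus and Bufo is the node subtending ((Triturus,(Larix,Gasterosteus)),((Gorilla,(Bufo,Felis)),Salmo)).
From Gasterosteus up to that node: 3 branches. From Bufo up to the same node: 4 branches. Total: 3 + 4 = 7.

7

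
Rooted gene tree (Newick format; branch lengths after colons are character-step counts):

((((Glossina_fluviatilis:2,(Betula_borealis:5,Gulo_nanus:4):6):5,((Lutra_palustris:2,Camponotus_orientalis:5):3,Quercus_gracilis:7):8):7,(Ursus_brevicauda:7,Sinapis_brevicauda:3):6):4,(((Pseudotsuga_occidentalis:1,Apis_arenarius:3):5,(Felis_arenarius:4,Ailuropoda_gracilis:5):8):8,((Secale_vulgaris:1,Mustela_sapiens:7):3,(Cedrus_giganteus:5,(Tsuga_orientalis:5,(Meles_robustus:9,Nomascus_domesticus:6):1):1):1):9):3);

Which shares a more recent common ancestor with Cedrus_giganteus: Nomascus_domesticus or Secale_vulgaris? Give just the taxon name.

Nomascus_domesticus

The MRCA of Cedrus_giganteus and Nomascus_domesticus subtends (Cedrus_giganteus,(Tsuga_orientalis,(Meles_robustus,Nomascus_domesticus))) (4 taxa).
The MRCA of Cedrus_giganteus and Secale_vulgaris subtends ((Secale_vulgaris,Mustela_sapiens),(Cedrus_giganteus,(Tsuga_orientalis,(Meles_robustus,Nomascus_domesticus)))) (6 taxa).
The first is nested inside the second, so Cedrus_giganteus shares a more recent common ancestor with Nomascus_domesticus.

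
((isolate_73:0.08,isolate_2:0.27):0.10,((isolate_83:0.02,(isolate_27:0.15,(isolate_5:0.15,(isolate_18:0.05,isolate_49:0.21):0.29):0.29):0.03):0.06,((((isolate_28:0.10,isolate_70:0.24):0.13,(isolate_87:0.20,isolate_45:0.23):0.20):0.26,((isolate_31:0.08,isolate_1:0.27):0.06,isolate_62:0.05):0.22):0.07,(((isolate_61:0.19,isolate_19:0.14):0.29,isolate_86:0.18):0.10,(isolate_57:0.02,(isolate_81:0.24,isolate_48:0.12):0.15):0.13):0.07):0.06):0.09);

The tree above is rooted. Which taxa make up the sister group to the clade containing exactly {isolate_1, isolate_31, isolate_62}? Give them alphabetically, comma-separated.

isolate_28, isolate_45, isolate_70, isolate_87

The clade containing exactly {isolate_1, isolate_31, isolate_62} attaches to the tree at the node subtending (((isolate_28,isolate_70),(isolate_87,isolate_45)),((isolate_31,isolate_1),isolate_62)).
The other lineage descending from that same node — the sister group — is ((isolate_28,isolate_70),(isolate_87,isolate_45)); its 4 tips in alphabetical order are the answer.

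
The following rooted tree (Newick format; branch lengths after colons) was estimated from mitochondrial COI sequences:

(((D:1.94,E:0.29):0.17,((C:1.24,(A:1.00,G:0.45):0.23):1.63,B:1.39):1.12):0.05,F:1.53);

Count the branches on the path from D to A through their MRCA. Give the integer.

6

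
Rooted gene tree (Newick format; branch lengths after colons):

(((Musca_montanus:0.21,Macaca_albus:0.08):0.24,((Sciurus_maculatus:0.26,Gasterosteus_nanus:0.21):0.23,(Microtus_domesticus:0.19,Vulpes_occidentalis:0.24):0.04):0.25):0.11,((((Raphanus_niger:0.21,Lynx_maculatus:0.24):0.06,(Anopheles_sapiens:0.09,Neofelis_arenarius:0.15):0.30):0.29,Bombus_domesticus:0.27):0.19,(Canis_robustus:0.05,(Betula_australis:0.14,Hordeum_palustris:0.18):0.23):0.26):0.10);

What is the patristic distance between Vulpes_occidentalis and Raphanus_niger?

1.49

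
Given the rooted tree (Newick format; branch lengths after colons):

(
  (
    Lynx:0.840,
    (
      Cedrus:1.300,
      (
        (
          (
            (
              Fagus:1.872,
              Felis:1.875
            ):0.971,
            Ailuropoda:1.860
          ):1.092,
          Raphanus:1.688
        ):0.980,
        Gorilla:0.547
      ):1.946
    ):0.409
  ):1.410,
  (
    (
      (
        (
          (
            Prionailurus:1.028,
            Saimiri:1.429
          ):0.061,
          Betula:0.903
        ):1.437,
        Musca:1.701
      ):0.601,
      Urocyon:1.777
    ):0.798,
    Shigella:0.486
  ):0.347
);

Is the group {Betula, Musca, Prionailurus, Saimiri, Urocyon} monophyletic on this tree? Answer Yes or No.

The most recent common ancestor of these taxa subtends ((((Prionailurus,Saimiri),Betula),Musca),Urocyon).
That clade has exactly 5 tips — every listed taxon and nothing else — so the group is monophyletic.

Yes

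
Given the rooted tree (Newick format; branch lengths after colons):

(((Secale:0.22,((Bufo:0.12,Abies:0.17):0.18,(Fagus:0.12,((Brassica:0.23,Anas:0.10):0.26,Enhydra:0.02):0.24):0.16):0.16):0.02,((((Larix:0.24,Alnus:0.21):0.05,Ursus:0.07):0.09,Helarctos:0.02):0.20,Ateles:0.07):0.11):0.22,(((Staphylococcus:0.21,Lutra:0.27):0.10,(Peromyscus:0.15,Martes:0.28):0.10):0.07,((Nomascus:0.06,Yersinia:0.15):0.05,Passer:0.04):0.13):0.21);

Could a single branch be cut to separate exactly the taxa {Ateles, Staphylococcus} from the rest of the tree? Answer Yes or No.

No

The MRCA of the listed taxa is the root, so the smallest clade containing them is the whole tree.
That clade also contains Abies, Alnus, Anas, Brassica, Bufo, Enhydra, Fagus, Helarctos, Larix, Lutra, Martes, Nomascus, Passer, Peromyscus, Secale, Ursus, Yersinia, which are not in the proposed group, so the group is not monophyletic.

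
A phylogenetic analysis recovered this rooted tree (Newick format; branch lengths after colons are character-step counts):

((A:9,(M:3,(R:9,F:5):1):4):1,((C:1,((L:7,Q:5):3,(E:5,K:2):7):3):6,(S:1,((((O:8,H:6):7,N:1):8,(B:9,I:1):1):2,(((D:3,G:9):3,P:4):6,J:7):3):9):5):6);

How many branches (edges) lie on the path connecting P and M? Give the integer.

9

The MRCA of P and M is the root of the tree.
From P up to that node: 6 branches. From M up to the same node: 3 branches. Total: 6 + 3 = 9.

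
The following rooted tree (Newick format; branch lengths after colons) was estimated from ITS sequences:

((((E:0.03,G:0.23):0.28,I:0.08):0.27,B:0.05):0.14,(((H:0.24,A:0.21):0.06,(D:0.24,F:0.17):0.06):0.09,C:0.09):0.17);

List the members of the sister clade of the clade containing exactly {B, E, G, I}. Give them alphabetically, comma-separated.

The clade containing exactly {B, E, G, I} attaches directly to the root of the tree.
The other lineage descending from that same node — the sister group — is (((H,A),(D,F)),C); its 5 tips in alphabetical order are the answer.

A, C, D, F, H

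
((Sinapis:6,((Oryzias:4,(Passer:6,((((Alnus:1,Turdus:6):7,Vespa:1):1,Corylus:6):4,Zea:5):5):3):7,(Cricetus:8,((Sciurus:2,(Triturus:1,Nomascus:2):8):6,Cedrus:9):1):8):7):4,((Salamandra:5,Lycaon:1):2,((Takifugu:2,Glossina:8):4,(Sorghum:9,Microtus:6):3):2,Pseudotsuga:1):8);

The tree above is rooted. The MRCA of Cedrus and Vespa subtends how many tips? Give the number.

12

The MRCA of Cedrus and Vespa is the node subtending ((Oryzias,(Passer,((((Alnus,Turdus),Vespa),Corylus),Zea))),(Cricetus,((Sciurus,(Triturus,Nomascus)),Cedrus))).
That clade contains 12 terminal taxa: Alnus, Cedrus, Corylus, Cricetus, Nomascus, Oryzias, Passer, Sciurus, Triturus, Turdus, Vespa, Zea.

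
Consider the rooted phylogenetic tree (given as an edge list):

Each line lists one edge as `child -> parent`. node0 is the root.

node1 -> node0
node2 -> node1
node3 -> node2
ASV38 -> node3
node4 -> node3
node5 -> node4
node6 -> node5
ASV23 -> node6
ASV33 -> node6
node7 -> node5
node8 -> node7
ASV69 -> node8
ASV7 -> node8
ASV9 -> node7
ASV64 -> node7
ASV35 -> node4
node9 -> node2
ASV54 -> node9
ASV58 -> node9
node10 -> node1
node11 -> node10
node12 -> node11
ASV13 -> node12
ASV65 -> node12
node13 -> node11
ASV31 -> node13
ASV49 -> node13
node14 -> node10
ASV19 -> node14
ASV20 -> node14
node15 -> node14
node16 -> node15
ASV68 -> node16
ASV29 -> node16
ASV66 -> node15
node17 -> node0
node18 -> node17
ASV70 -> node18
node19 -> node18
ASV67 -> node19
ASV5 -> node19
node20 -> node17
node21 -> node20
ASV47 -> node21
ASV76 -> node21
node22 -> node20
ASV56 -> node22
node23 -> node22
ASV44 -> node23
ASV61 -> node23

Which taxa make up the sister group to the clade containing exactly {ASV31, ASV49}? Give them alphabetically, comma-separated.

ASV13, ASV65

The clade containing exactly {ASV31, ASV49} attaches to the tree at the node subtending ((ASV13,ASV65),(ASV31,ASV49)).
The other lineage descending from that same node — the sister group — is (ASV13,ASV65); its 2 tips in alphabetical order are the answer.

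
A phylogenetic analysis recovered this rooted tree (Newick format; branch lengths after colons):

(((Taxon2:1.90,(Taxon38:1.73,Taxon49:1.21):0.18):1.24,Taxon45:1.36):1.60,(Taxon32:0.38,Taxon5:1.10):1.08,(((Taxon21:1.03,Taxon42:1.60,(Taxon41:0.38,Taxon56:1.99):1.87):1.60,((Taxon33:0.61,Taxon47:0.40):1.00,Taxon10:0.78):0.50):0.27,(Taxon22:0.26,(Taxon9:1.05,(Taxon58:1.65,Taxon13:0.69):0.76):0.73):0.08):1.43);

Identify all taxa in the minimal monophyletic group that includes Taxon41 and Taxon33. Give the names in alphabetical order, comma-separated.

Tracing Taxon41: it sits inside (Taxon41,Taxon56).
Tracing Taxon33: it sits inside (Taxon33,Taxon47).
The smallest clade enclosing both is ((Taxon21,Taxon42,(Taxon41,Taxon56)),((Taxon33,Taxon47),Taxon10)); the answer is its 7 terminal taxa in alphabetical order.

Taxon10, Taxon21, Taxon33, Taxon41, Taxon42, Taxon47, Taxon56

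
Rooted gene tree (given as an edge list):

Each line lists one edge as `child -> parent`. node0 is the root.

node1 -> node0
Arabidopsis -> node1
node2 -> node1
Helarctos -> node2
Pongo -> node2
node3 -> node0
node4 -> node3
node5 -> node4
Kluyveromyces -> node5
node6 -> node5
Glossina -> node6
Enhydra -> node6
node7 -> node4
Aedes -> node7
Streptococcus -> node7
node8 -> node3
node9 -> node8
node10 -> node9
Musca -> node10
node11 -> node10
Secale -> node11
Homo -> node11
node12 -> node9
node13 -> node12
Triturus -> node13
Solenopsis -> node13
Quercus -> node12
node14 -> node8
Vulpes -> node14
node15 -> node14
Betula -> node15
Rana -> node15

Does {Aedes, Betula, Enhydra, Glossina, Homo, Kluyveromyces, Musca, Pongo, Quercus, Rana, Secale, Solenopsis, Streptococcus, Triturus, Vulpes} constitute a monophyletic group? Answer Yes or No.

No

The MRCA of the listed taxa is the root, so the smallest clade containing them is the whole tree.
That clade also contains Arabidopsis, Helarctos, which are not in the proposed group, so the group is not monophyletic.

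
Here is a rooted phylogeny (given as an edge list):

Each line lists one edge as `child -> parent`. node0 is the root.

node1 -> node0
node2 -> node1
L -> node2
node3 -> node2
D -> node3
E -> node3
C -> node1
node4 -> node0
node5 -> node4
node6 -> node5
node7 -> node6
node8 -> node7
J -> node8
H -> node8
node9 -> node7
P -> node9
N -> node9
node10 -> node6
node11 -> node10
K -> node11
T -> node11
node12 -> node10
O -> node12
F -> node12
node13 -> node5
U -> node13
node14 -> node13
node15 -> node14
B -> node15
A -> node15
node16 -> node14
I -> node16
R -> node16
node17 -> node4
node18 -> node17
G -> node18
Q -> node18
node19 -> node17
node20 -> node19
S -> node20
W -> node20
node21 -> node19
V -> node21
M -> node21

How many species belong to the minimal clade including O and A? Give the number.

The MRCA of O and A is the node subtending ((((J,H),(P,N)),((K,T),(O,F))),(U,((B,A),(I,R)))).
That clade contains 13 terminal taxa: A, B, F, H, I, J, K, N, O, P, R, T, U.

13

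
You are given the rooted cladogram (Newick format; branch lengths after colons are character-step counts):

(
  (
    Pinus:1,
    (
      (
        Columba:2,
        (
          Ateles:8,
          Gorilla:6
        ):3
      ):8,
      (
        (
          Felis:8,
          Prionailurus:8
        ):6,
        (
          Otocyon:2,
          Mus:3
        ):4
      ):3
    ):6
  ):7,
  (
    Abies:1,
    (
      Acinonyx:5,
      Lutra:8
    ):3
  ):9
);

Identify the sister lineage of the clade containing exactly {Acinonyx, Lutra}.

Abies

The clade containing exactly {Acinonyx, Lutra} attaches to the tree at the node subtending (Abies,(Acinonyx,Lutra)).
The other lineage descending from that same node — the sister group — is the single tip Abies.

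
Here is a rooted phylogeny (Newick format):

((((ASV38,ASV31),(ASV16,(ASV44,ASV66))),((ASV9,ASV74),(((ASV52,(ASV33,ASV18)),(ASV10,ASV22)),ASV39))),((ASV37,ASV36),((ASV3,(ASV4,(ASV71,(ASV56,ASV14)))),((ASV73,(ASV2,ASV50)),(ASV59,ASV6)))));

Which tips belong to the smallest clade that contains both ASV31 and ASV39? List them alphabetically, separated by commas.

ASV10, ASV16, ASV18, ASV22, ASV31, ASV33, ASV38, ASV39, ASV44, ASV52, ASV66, ASV74, ASV9

Tracing ASV31: it sits inside (ASV38,ASV31).
Tracing ASV39: it sits inside (((ASV52,(ASV33,ASV18)),(ASV10,ASV22)),ASV39).
The smallest clade enclosing both is (((ASV38,ASV31),(ASV16,(ASV44,ASV66))),((ASV9,ASV74),(((ASV52,(ASV33,ASV18)),(ASV10,ASV22)),ASV39))); the answer is its 13 terminal taxa in alphabetical order.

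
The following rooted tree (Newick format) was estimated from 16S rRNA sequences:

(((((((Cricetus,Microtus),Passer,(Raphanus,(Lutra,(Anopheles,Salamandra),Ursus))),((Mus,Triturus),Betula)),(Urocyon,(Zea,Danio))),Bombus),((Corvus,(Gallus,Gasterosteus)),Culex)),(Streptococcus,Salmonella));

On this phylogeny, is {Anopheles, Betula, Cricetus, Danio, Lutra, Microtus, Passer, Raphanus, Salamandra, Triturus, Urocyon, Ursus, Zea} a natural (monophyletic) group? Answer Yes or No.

The MRCA of the listed taxa subtends ((((Cricetus,Microtus),Passer,(Raphanus,(Lutra,(Anopheles,Salamandra),Ursus))),((Mus,Triturus),Betula)),(Urocyon,(Zea,Danio))).
That clade also contains Mus, which is not in the proposed group, so the group is not monophyletic.

No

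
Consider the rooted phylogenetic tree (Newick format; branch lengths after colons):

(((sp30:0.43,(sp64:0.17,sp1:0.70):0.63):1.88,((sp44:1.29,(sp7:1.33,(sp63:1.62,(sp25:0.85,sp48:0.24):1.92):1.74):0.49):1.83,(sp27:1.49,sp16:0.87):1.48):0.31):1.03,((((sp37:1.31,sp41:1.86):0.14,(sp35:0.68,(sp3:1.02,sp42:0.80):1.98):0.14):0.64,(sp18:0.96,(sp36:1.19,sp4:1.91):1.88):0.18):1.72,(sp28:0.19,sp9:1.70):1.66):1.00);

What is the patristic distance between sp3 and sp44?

10.96

The path runs sp3 → … → MRCA → … → sp44; the MRCA is the root of the tree.
Branch lengths along that path: 1.02 + 1.98 + 0.14 + 0.64 + 1.72 + 1.00 + 1.03 + 0.31 + 1.83 + 1.29 = 10.96.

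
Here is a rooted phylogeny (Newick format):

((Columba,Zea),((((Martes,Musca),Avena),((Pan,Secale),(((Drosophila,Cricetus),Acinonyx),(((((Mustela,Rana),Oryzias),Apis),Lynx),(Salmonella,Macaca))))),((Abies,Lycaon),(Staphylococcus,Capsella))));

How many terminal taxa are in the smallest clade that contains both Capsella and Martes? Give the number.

19

The MRCA of Capsella and Martes is the node subtending ((((Martes,Musca),Avena),((Pan,Secale),(((Drosophila,Cricetus),Acinonyx),(((((Mustela,Rana),Oryzias),Apis),Lynx),(Salmonella,Macaca))))),((Abies,Lycaon),(Staphylococcus,Capsella))).
That clade contains 19 terminal taxa: Abies, Acinonyx, Apis, Avena, Capsella, Cricetus, Drosophila, Lycaon, Lynx, Macaca, Martes, Musca, Mustela, Oryzias, Pan, Rana, Salmonella, Secale, Staphylococcus.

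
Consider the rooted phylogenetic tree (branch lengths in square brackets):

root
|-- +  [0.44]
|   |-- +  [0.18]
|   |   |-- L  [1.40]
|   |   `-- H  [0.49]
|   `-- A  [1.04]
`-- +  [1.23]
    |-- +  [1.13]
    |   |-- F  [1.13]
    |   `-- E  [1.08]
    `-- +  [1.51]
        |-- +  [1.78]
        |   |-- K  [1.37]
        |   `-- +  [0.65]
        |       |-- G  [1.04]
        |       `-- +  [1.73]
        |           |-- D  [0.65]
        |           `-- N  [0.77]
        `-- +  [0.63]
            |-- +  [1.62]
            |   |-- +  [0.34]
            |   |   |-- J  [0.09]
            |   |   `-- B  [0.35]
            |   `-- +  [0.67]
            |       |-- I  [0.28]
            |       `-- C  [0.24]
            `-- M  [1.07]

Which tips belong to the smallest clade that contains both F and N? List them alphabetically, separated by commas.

B, C, D, E, F, G, I, J, K, M, N

Tracing F: it sits inside (F,E).
Tracing N: it sits inside (D,N).
The smallest clade enclosing both is ((F,E),((K,(G,(D,N))),(((J,B),(I,C)),M))); the answer is its 11 terminal taxa in alphabetical order.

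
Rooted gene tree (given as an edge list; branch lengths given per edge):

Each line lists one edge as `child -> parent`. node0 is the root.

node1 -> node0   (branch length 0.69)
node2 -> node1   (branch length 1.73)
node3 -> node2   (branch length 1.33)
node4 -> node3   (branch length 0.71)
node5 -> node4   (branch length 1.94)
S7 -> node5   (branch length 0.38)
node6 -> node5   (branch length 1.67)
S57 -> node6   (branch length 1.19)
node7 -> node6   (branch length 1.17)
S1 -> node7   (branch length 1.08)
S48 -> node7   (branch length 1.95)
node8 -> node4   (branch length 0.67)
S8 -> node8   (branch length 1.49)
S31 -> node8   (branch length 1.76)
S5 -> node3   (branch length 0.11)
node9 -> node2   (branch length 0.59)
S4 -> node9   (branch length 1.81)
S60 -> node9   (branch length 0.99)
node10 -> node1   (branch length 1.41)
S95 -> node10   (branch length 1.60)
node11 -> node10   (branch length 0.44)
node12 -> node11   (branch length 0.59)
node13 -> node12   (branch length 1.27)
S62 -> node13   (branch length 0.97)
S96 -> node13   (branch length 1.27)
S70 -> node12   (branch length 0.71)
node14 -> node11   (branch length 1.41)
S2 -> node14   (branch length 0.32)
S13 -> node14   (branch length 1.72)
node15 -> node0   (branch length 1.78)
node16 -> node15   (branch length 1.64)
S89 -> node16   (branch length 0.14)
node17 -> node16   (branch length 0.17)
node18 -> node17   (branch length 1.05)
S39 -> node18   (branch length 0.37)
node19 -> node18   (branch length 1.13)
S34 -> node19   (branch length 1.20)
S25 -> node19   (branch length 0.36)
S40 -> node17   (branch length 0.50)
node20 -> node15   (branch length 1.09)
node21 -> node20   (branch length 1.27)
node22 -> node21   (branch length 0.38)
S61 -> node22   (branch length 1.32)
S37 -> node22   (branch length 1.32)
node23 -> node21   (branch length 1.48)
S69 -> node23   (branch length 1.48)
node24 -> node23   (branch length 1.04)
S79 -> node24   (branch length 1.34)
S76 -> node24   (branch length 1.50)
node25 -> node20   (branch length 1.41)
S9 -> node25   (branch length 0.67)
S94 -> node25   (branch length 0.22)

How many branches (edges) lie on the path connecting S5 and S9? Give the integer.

8

The MRCA of S5 and S9 is the root of the tree.
From S5 up to that node: 4 branches. From S9 up to the same node: 4 branches. Total: 4 + 4 = 8.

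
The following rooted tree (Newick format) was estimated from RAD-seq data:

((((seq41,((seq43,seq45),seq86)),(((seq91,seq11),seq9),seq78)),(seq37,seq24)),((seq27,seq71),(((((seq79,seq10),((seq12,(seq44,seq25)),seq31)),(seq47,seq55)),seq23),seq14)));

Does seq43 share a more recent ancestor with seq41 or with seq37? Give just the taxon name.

The MRCA of seq43 and seq41 subtends (seq41,((seq43,seq45),seq86)) (4 taxa).
The MRCA of seq43 and seq37 subtends (((seq41,((seq43,seq45),seq86)),(((seq91,seq11),seq9),seq78)),(seq37,seq24)) (10 taxa).
The first is nested inside the second, so seq43 shares a more recent common ancestor with seq41.

seq41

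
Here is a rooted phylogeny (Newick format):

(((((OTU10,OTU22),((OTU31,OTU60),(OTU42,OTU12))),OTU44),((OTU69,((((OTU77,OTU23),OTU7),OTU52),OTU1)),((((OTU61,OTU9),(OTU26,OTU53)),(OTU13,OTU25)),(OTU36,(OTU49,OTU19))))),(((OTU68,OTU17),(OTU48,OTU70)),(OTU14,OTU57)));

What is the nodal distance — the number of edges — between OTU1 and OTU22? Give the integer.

8

The MRCA of OTU1 and OTU22 is the node subtending ((((OTU10,OTU22),((OTU31,OTU60),(OTU42,OTU12))),OTU44),((OTU69,((((OTU77,OTU23),OTU7),OTU52),OTU1)),((((OTU61,OTU9),(OTU26,OTU53)),(OTU13,OTU25)),(OTU36,(OTU49,OTU19))))).
From OTU1 up to that node: 4 branches. From OTU22 up to the same node: 4 branches. Total: 4 + 4 = 8.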